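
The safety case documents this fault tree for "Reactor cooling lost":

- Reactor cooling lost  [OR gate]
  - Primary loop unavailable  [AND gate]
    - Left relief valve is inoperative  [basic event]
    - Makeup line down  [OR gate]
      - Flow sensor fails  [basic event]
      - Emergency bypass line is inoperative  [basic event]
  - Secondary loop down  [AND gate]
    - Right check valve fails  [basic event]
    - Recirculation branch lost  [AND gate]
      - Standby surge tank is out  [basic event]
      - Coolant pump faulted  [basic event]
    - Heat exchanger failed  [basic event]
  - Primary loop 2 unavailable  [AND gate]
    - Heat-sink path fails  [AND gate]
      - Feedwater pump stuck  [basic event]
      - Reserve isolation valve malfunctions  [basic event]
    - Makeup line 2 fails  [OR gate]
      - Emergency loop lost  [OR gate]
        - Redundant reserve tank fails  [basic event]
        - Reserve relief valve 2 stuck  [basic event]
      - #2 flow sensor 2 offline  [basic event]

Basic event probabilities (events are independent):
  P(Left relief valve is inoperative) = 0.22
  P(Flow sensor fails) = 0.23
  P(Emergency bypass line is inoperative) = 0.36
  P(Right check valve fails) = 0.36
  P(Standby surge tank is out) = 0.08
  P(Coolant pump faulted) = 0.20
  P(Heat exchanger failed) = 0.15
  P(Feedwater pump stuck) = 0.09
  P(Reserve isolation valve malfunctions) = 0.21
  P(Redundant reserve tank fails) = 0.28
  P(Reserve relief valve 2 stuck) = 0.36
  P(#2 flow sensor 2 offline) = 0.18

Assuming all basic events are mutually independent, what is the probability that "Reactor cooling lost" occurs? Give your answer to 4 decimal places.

0.1228

P(Makeup line down) [OR] = 1 − (1−0.23) × (1−0.36) = 0.507200
P(Primary loop unavailable) [AND] = 0.22 × 0.507200 = 0.111584
P(Recirculation branch lost) [AND] = 0.08 × 0.20 = 0.016000
P(Secondary loop down) [AND] = 0.36 × 0.016000 × 0.15 = 0.000864
P(Heat-sink path fails) [AND] = 0.09 × 0.21 = 0.018900
P(Emergency loop lost) [OR] = 1 − (1−0.28) × (1−0.36) = 0.539200
P(Makeup line 2 fails) [OR] = 1 − (1−0.539200) × (1−0.18) = 0.622144
P(Primary loop 2 unavailable) [AND] = 0.018900 × 0.622144 = 0.011759
P(Reactor cooling lost) [OR] = 1 − (1−0.111584) × (1−0.000864) × (1−0.011759) = 0.122789
Rounded to 4 decimal places: P(Reactor cooling lost) ≈ 0.1228.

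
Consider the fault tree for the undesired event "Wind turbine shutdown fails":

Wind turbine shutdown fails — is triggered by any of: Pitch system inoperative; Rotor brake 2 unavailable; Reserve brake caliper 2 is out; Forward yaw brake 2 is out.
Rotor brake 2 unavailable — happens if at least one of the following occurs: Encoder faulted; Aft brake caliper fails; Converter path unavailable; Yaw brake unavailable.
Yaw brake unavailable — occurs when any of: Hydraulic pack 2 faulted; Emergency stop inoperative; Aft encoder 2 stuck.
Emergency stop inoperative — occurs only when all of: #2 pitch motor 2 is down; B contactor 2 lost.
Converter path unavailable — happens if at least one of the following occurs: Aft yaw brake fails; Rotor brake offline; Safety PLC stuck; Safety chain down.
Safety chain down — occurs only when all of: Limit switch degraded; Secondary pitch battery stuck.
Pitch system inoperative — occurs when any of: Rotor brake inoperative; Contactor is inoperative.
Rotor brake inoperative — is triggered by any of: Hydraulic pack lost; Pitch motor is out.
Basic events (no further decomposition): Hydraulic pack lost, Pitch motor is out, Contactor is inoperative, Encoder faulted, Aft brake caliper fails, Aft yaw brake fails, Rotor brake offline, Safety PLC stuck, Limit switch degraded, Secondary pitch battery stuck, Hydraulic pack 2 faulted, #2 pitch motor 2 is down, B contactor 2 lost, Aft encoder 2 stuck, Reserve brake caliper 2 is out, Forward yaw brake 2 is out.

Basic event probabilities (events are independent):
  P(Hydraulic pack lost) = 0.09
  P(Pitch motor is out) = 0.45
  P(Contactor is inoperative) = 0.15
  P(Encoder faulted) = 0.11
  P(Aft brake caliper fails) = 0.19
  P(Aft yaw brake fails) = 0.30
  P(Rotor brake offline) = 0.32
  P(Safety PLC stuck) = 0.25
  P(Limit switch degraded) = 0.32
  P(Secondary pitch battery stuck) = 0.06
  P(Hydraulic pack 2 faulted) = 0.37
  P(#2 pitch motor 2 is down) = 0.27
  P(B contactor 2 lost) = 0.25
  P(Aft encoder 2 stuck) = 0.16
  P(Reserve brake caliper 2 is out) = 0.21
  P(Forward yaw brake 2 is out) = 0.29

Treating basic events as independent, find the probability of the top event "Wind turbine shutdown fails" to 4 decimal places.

0.9703

P(Rotor brake inoperative) [OR] = 1 − (1−0.09) × (1−0.45) = 0.499500
P(Pitch system inoperative) [OR] = 1 − (1−0.499500) × (1−0.15) = 0.574575
P(Safety chain down) [AND] = 0.32 × 0.06 = 0.019200
P(Converter path unavailable) [OR] = 1 − (1−0.30) × (1−0.32) × (1−0.25) × (1−0.019200) = 0.649854
P(Emergency stop inoperative) [AND] = 0.27 × 0.25 = 0.067500
P(Yaw brake unavailable) [OR] = 1 − (1−0.37) × (1−0.067500) × (1−0.16) = 0.506521
P(Rotor brake 2 unavailable) [OR] = 1 − (1−0.11) × (1−0.19) × (1−0.649854) × (1−0.506521) = 0.875436
P(Wind turbine shutdown fails) [OR] = 1 − (1−0.574575) × (1−0.875436) × (1−0.21) × (1−0.29) = 0.970276
Rounded to 4 decimal places: P(Wind turbine shutdown fails) ≈ 0.9703.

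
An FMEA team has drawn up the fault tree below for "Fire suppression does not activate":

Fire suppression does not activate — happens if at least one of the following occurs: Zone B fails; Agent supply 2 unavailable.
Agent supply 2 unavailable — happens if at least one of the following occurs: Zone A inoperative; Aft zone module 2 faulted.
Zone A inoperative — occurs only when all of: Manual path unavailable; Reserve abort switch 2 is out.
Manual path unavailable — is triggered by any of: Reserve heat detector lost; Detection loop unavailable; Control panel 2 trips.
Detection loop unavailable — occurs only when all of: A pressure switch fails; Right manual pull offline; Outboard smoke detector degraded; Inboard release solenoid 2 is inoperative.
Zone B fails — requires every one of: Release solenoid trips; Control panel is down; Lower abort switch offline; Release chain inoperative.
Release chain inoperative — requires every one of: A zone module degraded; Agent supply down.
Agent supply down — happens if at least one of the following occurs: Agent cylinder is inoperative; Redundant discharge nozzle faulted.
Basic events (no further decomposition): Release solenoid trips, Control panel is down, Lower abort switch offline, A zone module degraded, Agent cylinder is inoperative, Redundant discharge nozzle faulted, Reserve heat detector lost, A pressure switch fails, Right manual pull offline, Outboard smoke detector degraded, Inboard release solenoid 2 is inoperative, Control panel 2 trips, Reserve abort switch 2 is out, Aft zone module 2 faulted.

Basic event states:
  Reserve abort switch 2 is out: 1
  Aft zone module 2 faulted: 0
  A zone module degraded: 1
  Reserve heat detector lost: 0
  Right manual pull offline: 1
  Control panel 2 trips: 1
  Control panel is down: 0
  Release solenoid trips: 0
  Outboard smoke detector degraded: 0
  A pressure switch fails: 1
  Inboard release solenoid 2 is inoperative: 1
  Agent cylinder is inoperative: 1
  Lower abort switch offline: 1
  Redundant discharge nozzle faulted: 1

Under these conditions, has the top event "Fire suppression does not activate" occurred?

Yes

Agent supply down [OR]: Agent cylinder is inoperative=occurs, Redundant discharge nozzle faulted=occurs → at least one input occurs → occurs.
Release chain inoperative [AND]: A zone module degraded=occurs, Agent supply down=occurs → all inputs occur → occurs.
Zone B fails [AND]: Release solenoid trips=not, Control panel is down=not, Lower abort switch offline=occurs, Release chain inoperative=occurs → not all inputs occur → does not occur.
Detection loop unavailable [AND]: A pressure switch fails=occurs, Right manual pull offline=occurs, Outboard smoke detector degraded=not, Inboard release solenoid 2 is inoperative=occurs → not all inputs occur → does not occur.
Manual path unavailable [OR]: Reserve heat detector lost=not, Detection loop unavailable=not, Control panel 2 trips=occurs → at least one input occurs → occurs.
Zone A inoperative [AND]: Manual path unavailable=occurs, Reserve abort switch 2 is out=occurs → all inputs occur → occurs.
Agent supply 2 unavailable [OR]: Zone A inoperative=occurs, Aft zone module 2 faulted=not → at least one input occurs → occurs.
Fire suppression does not activate [OR]: Zone B fails=not, Agent supply 2 unavailable=occurs → at least one input occurs → occurs.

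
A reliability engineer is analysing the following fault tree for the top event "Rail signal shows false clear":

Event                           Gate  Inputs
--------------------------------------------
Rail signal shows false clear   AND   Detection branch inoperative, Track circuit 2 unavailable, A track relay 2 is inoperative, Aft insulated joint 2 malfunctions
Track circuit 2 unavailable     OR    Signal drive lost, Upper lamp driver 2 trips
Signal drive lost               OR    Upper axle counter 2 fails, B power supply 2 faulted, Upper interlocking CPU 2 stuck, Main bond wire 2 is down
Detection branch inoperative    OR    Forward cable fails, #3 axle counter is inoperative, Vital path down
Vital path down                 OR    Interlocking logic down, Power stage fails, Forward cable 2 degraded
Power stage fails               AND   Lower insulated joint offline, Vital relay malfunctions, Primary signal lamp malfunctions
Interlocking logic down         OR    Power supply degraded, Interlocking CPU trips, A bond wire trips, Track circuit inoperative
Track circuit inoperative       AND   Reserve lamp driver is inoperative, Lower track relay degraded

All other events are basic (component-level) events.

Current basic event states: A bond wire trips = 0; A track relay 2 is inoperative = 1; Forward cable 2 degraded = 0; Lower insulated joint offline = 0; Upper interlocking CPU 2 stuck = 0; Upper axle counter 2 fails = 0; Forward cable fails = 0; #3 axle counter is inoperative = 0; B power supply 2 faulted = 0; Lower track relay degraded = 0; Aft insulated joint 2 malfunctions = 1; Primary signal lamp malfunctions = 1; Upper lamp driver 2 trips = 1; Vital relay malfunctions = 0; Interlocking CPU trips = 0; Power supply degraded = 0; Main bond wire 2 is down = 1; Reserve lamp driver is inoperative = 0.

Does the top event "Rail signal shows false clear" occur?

Track circuit inoperative [AND]: Reserve lamp driver is inoperative=not, Lower track relay degraded=not → not all inputs occur → does not occur.
Interlocking logic down [OR]: Power supply degraded=not, Interlocking CPU trips=not, A bond wire trips=not, Track circuit inoperative=not → no input occurs → does not occur.
Power stage fails [AND]: Lower insulated joint offline=not, Vital relay malfunctions=not, Primary signal lamp malfunctions=occurs → not all inputs occur → does not occur.
Vital path down [OR]: Interlocking logic down=not, Power stage fails=not, Forward cable 2 degraded=not → no input occurs → does not occur.
Detection branch inoperative [OR]: Forward cable fails=not, #3 axle counter is inoperative=not, Vital path down=not → no input occurs → does not occur.
Signal drive lost [OR]: Upper axle counter 2 fails=not, B power supply 2 faulted=not, Upper interlocking CPU 2 stuck=not, Main bond wire 2 is down=occurs → at least one input occurs → occurs.
Track circuit 2 unavailable [OR]: Signal drive lost=occurs, Upper lamp driver 2 trips=occurs → at least one input occurs → occurs.
Rail signal shows false clear [AND]: Detection branch inoperative=not, Track circuit 2 unavailable=occurs, A track relay 2 is inoperative=occurs, Aft insulated joint 2 malfunctions=occurs → not all inputs occur → does not occur.

No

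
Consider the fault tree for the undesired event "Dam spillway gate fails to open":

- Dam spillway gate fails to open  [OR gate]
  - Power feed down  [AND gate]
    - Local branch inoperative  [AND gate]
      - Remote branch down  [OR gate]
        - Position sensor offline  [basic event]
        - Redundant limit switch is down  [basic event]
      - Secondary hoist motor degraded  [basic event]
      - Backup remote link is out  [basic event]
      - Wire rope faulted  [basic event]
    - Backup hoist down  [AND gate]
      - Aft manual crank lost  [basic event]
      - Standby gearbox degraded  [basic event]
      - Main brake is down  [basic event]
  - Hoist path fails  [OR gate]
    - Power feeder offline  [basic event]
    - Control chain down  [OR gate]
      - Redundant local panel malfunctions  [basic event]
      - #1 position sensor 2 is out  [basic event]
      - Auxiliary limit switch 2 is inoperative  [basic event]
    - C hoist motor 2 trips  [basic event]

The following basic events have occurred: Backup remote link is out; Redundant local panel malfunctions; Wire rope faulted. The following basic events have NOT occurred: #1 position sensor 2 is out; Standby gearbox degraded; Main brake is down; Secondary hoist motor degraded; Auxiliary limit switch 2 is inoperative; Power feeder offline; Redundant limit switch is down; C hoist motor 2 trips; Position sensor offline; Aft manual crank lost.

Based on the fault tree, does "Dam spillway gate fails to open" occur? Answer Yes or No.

Remote branch down [OR]: Position sensor offline=not, Redundant limit switch is down=not → no input occurs → does not occur.
Local branch inoperative [AND]: Remote branch down=not, Secondary hoist motor degraded=not, Backup remote link is out=occurs, Wire rope faulted=occurs → not all inputs occur → does not occur.
Backup hoist down [AND]: Aft manual crank lost=not, Standby gearbox degraded=not, Main brake is down=not → not all inputs occur → does not occur.
Power feed down [AND]: Local branch inoperative=not, Backup hoist down=not → not all inputs occur → does not occur.
Control chain down [OR]: Redundant local panel malfunctions=occurs, #1 position sensor 2 is out=not, Auxiliary limit switch 2 is inoperative=not → at least one input occurs → occurs.
Hoist path fails [OR]: Power feeder offline=not, Control chain down=occurs, C hoist motor 2 trips=not → at least one input occurs → occurs.
Dam spillway gate fails to open [OR]: Power feed down=not, Hoist path fails=occurs → at least one input occurs → occurs.

Yes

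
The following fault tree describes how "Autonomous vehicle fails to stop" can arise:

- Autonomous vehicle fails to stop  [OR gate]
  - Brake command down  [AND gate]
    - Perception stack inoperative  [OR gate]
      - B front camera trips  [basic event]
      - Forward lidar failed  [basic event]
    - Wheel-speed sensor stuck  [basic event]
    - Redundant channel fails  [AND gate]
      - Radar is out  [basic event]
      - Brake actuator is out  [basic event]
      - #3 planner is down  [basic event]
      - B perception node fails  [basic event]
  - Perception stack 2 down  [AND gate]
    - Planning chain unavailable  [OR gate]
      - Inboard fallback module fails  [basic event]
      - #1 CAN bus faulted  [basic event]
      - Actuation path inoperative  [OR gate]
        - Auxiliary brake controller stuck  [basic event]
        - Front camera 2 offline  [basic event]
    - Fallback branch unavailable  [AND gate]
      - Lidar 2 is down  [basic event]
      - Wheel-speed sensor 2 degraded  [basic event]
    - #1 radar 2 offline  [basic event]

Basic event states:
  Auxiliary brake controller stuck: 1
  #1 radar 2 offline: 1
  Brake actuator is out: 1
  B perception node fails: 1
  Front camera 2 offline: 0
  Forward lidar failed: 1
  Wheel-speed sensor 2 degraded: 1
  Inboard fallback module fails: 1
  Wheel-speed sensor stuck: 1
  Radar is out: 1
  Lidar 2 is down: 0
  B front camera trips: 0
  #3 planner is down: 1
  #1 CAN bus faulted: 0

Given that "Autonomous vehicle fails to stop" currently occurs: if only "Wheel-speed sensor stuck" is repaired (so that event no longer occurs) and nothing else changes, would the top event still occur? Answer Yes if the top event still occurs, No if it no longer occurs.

Counterfactual: set "Wheel-speed sensor stuck" to not occurred.
Perception stack inoperative [OR]: B front camera trips=not, Forward lidar failed=occurs → at least one input occurs → occurs.
Redundant channel fails [AND]: Radar is out=occurs, Brake actuator is out=occurs, #3 planner is down=occurs, B perception node fails=occurs → all inputs occur → occurs.
Brake command down [AND]: Perception stack inoperative=occurs, Wheel-speed sensor stuck=not, Redundant channel fails=occurs → not all inputs occur → does not occur.
Actuation path inoperative [OR]: Auxiliary brake controller stuck=occurs, Front camera 2 offline=not → at least one input occurs → occurs.
Planning chain unavailable [OR]: Inboard fallback module fails=occurs, #1 CAN bus faulted=not, Actuation path inoperative=occurs → at least one input occurs → occurs.
Fallback branch unavailable [AND]: Lidar 2 is down=not, Wheel-speed sensor 2 degraded=occurs → not all inputs occur → does not occur.
Perception stack 2 down [AND]: Planning chain unavailable=occurs, Fallback branch unavailable=not, #1 radar 2 offline=occurs → not all inputs occur → does not occur.
Autonomous vehicle fails to stop [OR]: Brake command down=not, Perception stack 2 down=not → no input occurs → does not occur.

No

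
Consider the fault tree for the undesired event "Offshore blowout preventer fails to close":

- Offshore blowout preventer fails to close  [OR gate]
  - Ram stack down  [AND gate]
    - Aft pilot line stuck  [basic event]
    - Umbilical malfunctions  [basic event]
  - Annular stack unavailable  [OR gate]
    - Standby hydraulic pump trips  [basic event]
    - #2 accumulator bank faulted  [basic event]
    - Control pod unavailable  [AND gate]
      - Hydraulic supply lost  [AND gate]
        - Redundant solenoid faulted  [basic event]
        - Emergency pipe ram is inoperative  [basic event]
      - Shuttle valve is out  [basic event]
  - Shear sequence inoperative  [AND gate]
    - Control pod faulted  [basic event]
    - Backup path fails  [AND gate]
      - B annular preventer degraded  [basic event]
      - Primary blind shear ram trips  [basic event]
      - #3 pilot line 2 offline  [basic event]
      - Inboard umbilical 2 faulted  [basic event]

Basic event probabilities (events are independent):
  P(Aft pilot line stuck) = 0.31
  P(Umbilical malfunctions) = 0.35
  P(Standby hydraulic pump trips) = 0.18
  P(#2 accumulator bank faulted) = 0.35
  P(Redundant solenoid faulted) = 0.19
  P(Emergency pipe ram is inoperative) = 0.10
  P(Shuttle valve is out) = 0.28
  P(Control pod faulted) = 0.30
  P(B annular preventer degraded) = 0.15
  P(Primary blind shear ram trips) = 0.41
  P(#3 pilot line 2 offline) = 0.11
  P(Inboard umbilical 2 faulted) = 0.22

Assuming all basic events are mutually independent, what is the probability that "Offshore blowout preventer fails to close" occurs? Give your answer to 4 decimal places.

0.5276

P(Ram stack down) [AND] = 0.31 × 0.35 = 0.108500
P(Hydraulic supply lost) [AND] = 0.19 × 0.10 = 0.019000
P(Control pod unavailable) [AND] = 0.019000 × 0.28 = 0.005320
P(Annular stack unavailable) [OR] = 1 − (1−0.18) × (1−0.35) × (1−0.005320) = 0.469836
P(Backup path fails) [AND] = 0.15 × 0.41 × 0.11 × 0.22 = 0.001488
P(Shear sequence inoperative) [AND] = 0.30 × 0.001488 = 0.000446
P(Offshore blowout preventer fails to close) [OR] = 1 − (1−0.108500) × (1−0.469836) × (1−0.000446) = 0.527570
Rounded to 4 decimal places: P(Offshore blowout preventer fails to close) ≈ 0.5276.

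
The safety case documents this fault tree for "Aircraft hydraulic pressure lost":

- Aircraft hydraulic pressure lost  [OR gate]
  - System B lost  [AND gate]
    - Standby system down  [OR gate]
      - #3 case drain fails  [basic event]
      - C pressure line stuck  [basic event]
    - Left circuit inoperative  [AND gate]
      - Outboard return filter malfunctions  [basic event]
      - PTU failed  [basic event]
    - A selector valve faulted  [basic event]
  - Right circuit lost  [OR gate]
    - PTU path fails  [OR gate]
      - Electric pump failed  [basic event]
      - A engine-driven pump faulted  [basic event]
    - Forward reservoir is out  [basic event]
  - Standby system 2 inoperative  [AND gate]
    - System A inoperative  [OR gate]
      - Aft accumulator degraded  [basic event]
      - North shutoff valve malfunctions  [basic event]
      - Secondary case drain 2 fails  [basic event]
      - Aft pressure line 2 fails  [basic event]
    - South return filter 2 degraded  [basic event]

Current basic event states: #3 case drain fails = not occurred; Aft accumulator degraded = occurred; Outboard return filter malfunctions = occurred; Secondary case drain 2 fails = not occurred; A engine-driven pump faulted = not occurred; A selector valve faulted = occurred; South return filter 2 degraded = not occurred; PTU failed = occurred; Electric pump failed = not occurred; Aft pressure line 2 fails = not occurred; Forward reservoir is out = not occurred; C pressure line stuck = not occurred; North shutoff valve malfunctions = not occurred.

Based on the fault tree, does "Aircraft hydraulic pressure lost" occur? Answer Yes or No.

No

Standby system down [OR]: #3 case drain fails=not, C pressure line stuck=not → no input occurs → does not occur.
Left circuit inoperative [AND]: Outboard return filter malfunctions=occurs, PTU failed=occurs → all inputs occur → occurs.
System B lost [AND]: Standby system down=not, Left circuit inoperative=occurs, A selector valve faulted=occurs → not all inputs occur → does not occur.
PTU path fails [OR]: Electric pump failed=not, A engine-driven pump faulted=not → no input occurs → does not occur.
Right circuit lost [OR]: PTU path fails=not, Forward reservoir is out=not → no input occurs → does not occur.
System A inoperative [OR]: Aft accumulator degraded=occurs, North shutoff valve malfunctions=not, Secondary case drain 2 fails=not, Aft pressure line 2 fails=not → at least one input occurs → occurs.
Standby system 2 inoperative [AND]: System A inoperative=occurs, South return filter 2 degraded=not → not all inputs occur → does not occur.
Aircraft hydraulic pressure lost [OR]: System B lost=not, Right circuit lost=not, Standby system 2 inoperative=not → no input occurs → does not occur.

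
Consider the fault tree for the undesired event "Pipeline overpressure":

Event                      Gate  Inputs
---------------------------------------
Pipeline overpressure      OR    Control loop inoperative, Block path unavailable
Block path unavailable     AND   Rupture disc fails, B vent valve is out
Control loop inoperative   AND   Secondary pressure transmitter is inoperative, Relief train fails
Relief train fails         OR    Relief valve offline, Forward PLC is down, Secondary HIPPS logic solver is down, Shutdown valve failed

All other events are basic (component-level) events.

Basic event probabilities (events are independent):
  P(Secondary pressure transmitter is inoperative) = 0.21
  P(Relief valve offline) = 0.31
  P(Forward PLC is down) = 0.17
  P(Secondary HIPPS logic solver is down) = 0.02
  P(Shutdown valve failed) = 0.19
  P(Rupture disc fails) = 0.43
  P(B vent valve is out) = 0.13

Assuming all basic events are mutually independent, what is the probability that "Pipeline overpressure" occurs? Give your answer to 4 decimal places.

0.1640

P(Relief train fails) [OR] = 1 − (1−0.31) × (1−0.17) × (1−0.02) × (1−0.19) = 0.545391
P(Control loop inoperative) [AND] = 0.21 × 0.545391 = 0.114532
P(Block path unavailable) [AND] = 0.43 × 0.13 = 0.055900
P(Pipeline overpressure) [OR] = 1 − (1−0.114532) × (1−0.055900) = 0.164030
Rounded to 4 decimal places: P(Pipeline overpressure) ≈ 0.1640.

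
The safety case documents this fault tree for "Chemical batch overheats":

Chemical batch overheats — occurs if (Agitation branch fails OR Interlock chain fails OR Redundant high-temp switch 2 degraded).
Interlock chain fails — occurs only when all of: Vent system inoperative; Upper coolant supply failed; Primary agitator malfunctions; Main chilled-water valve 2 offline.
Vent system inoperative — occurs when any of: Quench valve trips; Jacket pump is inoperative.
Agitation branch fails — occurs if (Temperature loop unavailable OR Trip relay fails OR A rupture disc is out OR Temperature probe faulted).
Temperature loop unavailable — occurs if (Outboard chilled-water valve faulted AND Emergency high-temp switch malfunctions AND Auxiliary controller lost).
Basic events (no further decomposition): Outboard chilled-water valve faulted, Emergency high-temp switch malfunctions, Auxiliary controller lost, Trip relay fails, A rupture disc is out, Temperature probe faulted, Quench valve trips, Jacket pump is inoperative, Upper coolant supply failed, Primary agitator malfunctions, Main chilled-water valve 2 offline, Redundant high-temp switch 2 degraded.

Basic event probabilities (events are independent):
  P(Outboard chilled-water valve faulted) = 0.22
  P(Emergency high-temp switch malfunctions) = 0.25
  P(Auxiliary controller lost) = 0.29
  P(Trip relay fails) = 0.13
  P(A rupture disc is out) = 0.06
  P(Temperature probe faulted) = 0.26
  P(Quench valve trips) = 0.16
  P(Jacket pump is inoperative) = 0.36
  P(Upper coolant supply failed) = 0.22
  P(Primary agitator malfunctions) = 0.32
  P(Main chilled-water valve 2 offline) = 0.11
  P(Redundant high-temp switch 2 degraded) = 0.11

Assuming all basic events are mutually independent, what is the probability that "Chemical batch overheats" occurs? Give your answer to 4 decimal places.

0.4719

P(Temperature loop unavailable) [AND] = 0.22 × 0.25 × 0.29 = 0.015950
P(Agitation branch fails) [OR] = 1 − (1−0.015950) × (1−0.13) × (1−0.06) × (1−0.26) = 0.404480
P(Vent system inoperative) [OR] = 1 − (1−0.16) × (1−0.36) = 0.462400
P(Interlock chain fails) [AND] = 0.462400 × 0.22 × 0.32 × 0.11 = 0.003581
P(Chemical batch overheats) [OR] = 1 − (1−0.404480) × (1−0.003581) × (1−0.11) = 0.471885
Rounded to 4 decimal places: P(Chemical batch overheats) ≈ 0.4719.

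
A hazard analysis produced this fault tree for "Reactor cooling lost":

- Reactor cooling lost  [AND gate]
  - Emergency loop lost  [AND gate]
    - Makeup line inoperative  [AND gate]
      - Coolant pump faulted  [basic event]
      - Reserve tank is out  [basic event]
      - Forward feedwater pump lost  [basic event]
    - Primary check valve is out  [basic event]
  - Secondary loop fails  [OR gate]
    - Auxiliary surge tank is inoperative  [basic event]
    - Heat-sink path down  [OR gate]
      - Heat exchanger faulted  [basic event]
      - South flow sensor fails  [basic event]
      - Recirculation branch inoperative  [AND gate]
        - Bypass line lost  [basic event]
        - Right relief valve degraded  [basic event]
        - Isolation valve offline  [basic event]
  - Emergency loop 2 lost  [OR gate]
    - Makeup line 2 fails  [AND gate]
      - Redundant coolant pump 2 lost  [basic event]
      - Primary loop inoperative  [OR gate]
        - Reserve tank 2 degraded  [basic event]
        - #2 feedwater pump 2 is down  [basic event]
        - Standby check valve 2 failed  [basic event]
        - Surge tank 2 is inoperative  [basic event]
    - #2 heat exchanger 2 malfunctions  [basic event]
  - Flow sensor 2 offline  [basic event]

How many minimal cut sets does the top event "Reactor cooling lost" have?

Makeup line inoperative [AND]: one cut set from each child combined → 1 × 1 × 1 = 1 cut set(s).
Emergency loop lost [AND]: one cut set from each child combined → 1 × 1 = 1 cut set(s).
Recirculation branch inoperative [AND]: one cut set from each child combined → 1 × 1 × 1 = 1 cut set(s).
Heat-sink path down [OR]: union of children's cut sets → 3 cut set(s).
Secondary loop fails [OR]: union of children's cut sets → 4 cut set(s).
Primary loop inoperative [OR]: union of children's cut sets → 4 cut set(s).
Makeup line 2 fails [AND]: one cut set from each child combined → 1 × 4 = 4 cut set(s).
Emergency loop 2 lost [OR]: union of children's cut sets → 5 cut set(s).
Reactor cooling lost [AND]: one cut set from each child combined → 1 × 4 × 5 × 1 = 20 cut set(s).

20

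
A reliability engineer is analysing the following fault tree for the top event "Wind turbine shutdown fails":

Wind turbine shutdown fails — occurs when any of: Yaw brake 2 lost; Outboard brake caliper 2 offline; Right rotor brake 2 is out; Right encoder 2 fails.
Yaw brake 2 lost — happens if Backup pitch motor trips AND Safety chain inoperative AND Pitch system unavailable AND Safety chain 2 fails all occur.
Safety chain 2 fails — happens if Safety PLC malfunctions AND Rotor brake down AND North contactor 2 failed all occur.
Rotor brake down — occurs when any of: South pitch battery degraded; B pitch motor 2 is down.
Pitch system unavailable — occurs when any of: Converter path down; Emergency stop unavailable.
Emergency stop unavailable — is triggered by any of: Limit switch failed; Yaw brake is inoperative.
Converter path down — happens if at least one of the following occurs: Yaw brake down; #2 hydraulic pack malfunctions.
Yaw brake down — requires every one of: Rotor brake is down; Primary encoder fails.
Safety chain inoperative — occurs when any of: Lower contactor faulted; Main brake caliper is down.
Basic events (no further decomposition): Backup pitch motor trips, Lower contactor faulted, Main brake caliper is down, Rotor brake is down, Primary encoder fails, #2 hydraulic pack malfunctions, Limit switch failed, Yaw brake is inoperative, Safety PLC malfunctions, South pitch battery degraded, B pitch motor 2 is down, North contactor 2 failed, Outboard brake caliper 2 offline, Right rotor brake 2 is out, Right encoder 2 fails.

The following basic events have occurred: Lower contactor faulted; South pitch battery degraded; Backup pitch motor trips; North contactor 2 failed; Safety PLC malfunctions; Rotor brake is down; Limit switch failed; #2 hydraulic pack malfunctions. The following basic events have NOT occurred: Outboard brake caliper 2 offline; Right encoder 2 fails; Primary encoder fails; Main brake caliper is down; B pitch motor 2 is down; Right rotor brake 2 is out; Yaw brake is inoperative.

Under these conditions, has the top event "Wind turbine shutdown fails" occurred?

Yes

Safety chain inoperative [OR]: Lower contactor faulted=occurs, Main brake caliper is down=not → at least one input occurs → occurs.
Yaw brake down [AND]: Rotor brake is down=occurs, Primary encoder fails=not → not all inputs occur → does not occur.
Converter path down [OR]: Yaw brake down=not, #2 hydraulic pack malfunctions=occurs → at least one input occurs → occurs.
Emergency stop unavailable [OR]: Limit switch failed=occurs, Yaw brake is inoperative=not → at least one input occurs → occurs.
Pitch system unavailable [OR]: Converter path down=occurs, Emergency stop unavailable=occurs → at least one input occurs → occurs.
Rotor brake down [OR]: South pitch battery degraded=occurs, B pitch motor 2 is down=not → at least one input occurs → occurs.
Safety chain 2 fails [AND]: Safety PLC malfunctions=occurs, Rotor brake down=occurs, North contactor 2 failed=occurs → all inputs occur → occurs.
Yaw brake 2 lost [AND]: Backup pitch motor trips=occurs, Safety chain inoperative=occurs, Pitch system unavailable=occurs, Safety chain 2 fails=occurs → all inputs occur → occurs.
Wind turbine shutdown fails [OR]: Yaw brake 2 lost=occurs, Outboard brake caliper 2 offline=not, Right rotor brake 2 is out=not, Right encoder 2 fails=not → at least one input occurs → occurs.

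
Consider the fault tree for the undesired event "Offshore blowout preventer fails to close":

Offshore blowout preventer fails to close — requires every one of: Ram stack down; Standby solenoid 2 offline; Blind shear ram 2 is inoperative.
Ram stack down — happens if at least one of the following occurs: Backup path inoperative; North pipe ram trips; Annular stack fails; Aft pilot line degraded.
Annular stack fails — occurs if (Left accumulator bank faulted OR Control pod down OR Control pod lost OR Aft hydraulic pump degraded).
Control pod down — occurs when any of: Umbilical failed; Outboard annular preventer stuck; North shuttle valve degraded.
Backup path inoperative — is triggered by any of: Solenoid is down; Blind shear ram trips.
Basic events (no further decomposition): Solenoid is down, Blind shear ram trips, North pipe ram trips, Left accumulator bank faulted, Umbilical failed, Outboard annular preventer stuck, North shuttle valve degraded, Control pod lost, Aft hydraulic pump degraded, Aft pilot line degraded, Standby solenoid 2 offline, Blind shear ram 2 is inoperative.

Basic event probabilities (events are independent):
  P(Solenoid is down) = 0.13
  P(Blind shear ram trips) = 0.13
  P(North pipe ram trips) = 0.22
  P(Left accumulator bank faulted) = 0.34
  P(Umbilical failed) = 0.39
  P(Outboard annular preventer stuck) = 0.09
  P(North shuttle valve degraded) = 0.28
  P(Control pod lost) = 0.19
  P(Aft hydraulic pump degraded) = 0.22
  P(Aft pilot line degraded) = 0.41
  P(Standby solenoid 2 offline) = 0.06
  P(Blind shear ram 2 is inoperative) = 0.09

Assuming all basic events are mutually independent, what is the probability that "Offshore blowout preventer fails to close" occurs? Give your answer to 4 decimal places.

P(Backup path inoperative) [OR] = 1 − (1−0.13) × (1−0.13) = 0.243100
P(Control pod down) [OR] = 1 − (1−0.39) × (1−0.09) × (1−0.28) = 0.600328
P(Annular stack fails) [OR] = 1 − (1−0.34) × (1−0.600328) × (1−0.19) × (1−0.22) = 0.833342
P(Ram stack down) [OR] = 1 − (1−0.243100) × (1−0.22) × (1−0.833342) × (1−0.41) = 0.941949
P(Offshore blowout preventer fails to close) [AND] = 0.941949 × 0.06 × 0.09 = 0.005087
Rounded to 4 decimal places: P(Offshore blowout preventer fails to close) ≈ 0.0051.

0.0051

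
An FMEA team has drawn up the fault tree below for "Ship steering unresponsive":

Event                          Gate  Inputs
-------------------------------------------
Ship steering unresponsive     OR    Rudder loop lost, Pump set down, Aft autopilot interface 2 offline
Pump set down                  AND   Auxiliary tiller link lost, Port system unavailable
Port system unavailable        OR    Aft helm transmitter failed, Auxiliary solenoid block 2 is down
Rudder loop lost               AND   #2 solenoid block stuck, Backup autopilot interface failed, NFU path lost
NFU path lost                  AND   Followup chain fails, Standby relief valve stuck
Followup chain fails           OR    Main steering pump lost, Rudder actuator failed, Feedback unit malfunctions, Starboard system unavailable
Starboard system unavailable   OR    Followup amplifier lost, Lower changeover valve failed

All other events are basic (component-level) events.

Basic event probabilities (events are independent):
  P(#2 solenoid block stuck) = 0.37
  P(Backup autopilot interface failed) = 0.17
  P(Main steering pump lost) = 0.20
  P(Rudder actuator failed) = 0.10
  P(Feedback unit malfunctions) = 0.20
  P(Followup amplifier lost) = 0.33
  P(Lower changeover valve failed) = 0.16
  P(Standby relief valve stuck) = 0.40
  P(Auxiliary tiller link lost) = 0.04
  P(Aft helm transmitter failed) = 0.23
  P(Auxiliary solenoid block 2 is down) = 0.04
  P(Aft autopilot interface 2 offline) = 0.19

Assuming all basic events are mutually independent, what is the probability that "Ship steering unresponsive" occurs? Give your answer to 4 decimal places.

0.2121

P(Starboard system unavailable) [OR] = 1 − (1−0.33) × (1−0.16) = 0.437200
P(Followup chain fails) [OR] = 1 − (1−0.20) × (1−0.10) × (1−0.20) × (1−0.437200) = 0.675827
P(NFU path lost) [AND] = 0.675827 × 0.40 = 0.270331
P(Rudder loop lost) [AND] = 0.37 × 0.17 × 0.270331 = 0.017004
P(Port system unavailable) [OR] = 1 − (1−0.23) × (1−0.04) = 0.260800
P(Pump set down) [AND] = 0.04 × 0.260800 = 0.010432
P(Ship steering unresponsive) [OR] = 1 − (1−0.017004) × (1−0.010432) × (1−0.19) = 0.212079
Rounded to 4 decimal places: P(Ship steering unresponsive) ≈ 0.2121.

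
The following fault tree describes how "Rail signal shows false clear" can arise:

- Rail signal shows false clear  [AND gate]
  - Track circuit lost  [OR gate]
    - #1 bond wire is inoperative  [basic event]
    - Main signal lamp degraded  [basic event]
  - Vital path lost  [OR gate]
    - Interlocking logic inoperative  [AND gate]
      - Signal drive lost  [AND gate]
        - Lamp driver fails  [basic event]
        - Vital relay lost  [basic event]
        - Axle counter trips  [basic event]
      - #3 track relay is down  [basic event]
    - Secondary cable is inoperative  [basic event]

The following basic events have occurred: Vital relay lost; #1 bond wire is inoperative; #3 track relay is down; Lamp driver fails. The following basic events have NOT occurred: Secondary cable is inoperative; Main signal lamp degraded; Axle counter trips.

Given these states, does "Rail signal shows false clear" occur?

Track circuit lost [OR]: #1 bond wire is inoperative=occurs, Main signal lamp degraded=not → at least one input occurs → occurs.
Signal drive lost [AND]: Lamp driver fails=occurs, Vital relay lost=occurs, Axle counter trips=not → not all inputs occur → does not occur.
Interlocking logic inoperative [AND]: Signal drive lost=not, #3 track relay is down=occurs → not all inputs occur → does not occur.
Vital path lost [OR]: Interlocking logic inoperative=not, Secondary cable is inoperative=not → no input occurs → does not occur.
Rail signal shows false clear [AND]: Track circuit lost=occurs, Vital path lost=not → not all inputs occur → does not occur.

No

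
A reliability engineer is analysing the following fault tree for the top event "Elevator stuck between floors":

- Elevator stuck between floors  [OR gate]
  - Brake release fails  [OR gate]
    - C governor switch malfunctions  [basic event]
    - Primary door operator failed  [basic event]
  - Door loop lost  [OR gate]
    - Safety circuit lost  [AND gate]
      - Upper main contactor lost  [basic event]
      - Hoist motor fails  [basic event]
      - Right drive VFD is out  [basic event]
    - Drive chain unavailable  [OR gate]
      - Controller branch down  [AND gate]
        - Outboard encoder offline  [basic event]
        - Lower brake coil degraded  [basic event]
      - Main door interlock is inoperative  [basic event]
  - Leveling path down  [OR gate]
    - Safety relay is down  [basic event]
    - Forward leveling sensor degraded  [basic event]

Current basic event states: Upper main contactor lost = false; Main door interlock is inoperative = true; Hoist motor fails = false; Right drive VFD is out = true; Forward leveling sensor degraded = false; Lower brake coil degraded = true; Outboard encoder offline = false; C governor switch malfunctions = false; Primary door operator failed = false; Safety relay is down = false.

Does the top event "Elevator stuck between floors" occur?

Brake release fails [OR]: C governor switch malfunctions=not, Primary door operator failed=not → no input occurs → does not occur.
Safety circuit lost [AND]: Upper main contactor lost=not, Hoist motor fails=not, Right drive VFD is out=occurs → not all inputs occur → does not occur.
Controller branch down [AND]: Outboard encoder offline=not, Lower brake coil degraded=occurs → not all inputs occur → does not occur.
Drive chain unavailable [OR]: Controller branch down=not, Main door interlock is inoperative=occurs → at least one input occurs → occurs.
Door loop lost [OR]: Safety circuit lost=not, Drive chain unavailable=occurs → at least one input occurs → occurs.
Leveling path down [OR]: Safety relay is down=not, Forward leveling sensor degraded=not → no input occurs → does not occur.
Elevator stuck between floors [OR]: Brake release fails=not, Door loop lost=occurs, Leveling path down=not → at least one input occurs → occurs.

Yes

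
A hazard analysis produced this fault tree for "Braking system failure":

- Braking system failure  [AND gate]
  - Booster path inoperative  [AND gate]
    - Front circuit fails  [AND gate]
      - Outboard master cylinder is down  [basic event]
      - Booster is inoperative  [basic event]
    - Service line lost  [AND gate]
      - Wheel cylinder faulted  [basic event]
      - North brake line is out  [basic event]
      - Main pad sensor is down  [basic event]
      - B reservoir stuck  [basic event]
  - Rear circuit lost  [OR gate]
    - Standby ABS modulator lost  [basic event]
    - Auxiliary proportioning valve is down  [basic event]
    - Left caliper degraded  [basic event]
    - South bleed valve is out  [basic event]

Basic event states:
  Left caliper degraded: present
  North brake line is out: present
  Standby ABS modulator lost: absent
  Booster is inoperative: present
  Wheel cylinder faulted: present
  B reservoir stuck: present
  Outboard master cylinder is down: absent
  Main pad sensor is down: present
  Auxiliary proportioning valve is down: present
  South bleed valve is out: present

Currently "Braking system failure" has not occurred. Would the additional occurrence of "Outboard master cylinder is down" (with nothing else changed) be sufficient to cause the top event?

Counterfactual: set "Outboard master cylinder is down" to occurred.
Front circuit fails [AND]: Outboard master cylinder is down=occurs, Booster is inoperative=occurs → all inputs occur → occurs.
Service line lost [AND]: Wheel cylinder faulted=occurs, North brake line is out=occurs, Main pad sensor is down=occurs, B reservoir stuck=occurs → all inputs occur → occurs.
Booster path inoperative [AND]: Front circuit fails=occurs, Service line lost=occurs → all inputs occur → occurs.
Rear circuit lost [OR]: Standby ABS modulator lost=not, Auxiliary proportioning valve is down=occurs, Left caliper degraded=occurs, South bleed valve is out=occurs → at least one input occurs → occurs.
Braking system failure [AND]: Booster path inoperative=occurs, Rear circuit lost=occurs → all inputs occur → occurs.

Yes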